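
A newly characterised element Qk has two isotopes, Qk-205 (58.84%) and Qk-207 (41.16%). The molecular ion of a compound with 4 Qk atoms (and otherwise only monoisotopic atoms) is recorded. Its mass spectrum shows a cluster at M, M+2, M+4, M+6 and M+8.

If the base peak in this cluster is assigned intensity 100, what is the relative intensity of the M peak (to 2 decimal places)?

Term probabilities: M 0.1199, M+2 0.3354, M+4 0.3519, M+6 0.1641, M+8 0.0287. Base peak = M+4.
P(M+4) = C(4,2) × 0.5884^2 × 0.4116^2 = 6 × 0.34621456 × 0.16941456 = 0.351923 (base)
P(M) = C(4,0) × 0.5884^4 × 0.4116^0 = 1 × 0.11986452 × 1.0000 = 0.119865
Relative intensity = 0.119865 / 0.351923 × 100 = 34.06

34.06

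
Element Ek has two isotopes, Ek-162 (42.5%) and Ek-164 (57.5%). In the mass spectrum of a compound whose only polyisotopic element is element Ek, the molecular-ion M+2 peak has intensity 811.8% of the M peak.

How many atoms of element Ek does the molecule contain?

6

The M+2/M ratio from n Ek atoms is n · q/p = n · 0.575/0.425.
n = 8.118 × 0.425/0.575 = 6.00 ≈ 6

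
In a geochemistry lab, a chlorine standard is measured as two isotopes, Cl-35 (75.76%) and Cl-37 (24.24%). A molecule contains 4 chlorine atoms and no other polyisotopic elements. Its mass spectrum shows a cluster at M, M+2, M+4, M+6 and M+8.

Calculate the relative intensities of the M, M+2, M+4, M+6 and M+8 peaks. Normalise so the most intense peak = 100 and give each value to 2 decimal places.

The 4 Cl atoms are independent, so intensities follow the terms of (0.7576 + 0.2424)^4.
P(M) = 0.7576^4 = 0.329428
P(M+2) = 4 × 0.7576^3 × 0.2424^1 = 0.421612
P(M+4) = 6 × 0.7576^2 × 0.2424^2 = 0.202347
P(M+6) = 4 × 0.7576^1 × 0.2424^3 = 0.043162
P(M+8) = 0.2424^4 = 0.003452
The M+2 peak is largest (0.421612); scaling to 100 gives 78.14 : 100.00 : 47.99 : 10.24 : 0.82.

78.14 : 100.00 : 47.99 : 10.24 : 0.82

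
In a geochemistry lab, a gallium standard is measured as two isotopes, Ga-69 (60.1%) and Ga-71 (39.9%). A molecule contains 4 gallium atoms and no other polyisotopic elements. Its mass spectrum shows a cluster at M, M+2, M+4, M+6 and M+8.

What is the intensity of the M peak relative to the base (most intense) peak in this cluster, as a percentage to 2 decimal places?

Binomial terms of (0.601 + 0.399)^4: M 0.1305, M+2 0.3465, M+4 0.3450, M+6 0.1527, M+8 0.0253 → M+2 is the base peak.
P(M+2) = C(4,1) × 0.601^3 × 0.399^1 = 4 × 0.2170818 × 0.3990 = 0.346463 (base)
P(M) = C(4,0) × 0.601^4 × 0.399^0 = 1 × 0.13046616 × 1.0000 = 0.130466
Relative intensity = 0.130466 / 0.346463 × 100 = 37.66

37.66%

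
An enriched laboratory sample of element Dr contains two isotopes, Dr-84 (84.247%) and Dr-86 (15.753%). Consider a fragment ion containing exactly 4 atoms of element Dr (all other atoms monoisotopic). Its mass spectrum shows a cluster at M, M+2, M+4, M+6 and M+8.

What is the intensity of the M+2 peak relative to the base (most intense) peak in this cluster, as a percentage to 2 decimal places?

Binomial terms of (0.84247 + 0.15753)^4: M 0.5038, M+2 0.3768, M+4 0.1057, M+6 0.0132, M+8 0.0006 → M is the base peak.
P(M) = C(4,0) × 0.84247^4 × 0.15753^0 = 1 × 0.50375315 × 1.0000 = 0.503753 (base)
P(M+2) = C(4,1) × 0.84247^3 × 0.15753^1 = 4 × 0.59794789 × 0.15753 = 0.376779
Relative intensity = 0.376779 / 0.503753 × 100 = 74.79

74.79%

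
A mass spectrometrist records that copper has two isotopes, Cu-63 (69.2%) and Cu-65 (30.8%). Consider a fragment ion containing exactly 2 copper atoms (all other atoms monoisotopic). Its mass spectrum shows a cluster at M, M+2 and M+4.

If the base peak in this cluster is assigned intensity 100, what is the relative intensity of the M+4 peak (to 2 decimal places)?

19.81

Term probabilities: M 0.4789, M+2 0.4263, M+4 0.0949. Base peak = M.
P(M) = C(2,0) × 0.692^2 × 0.308^0 = 1 × 0.478864 × 1.0000 = 0.478864 (base)
P(M+4) = C(2,2) × 0.692^0 × 0.308^2 = 1 × 1.0000 × 0.094864 = 0.094864
Relative intensity = 0.094864 / 0.478864 × 100 = 19.81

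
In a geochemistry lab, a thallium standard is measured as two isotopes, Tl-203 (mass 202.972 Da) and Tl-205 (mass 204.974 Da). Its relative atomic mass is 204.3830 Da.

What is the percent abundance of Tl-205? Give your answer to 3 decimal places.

70.480%

With x = fraction of Tl-203 (so Tl-205 is 1 − x):
202.972·x + 204.974·(1 − x) = 204.3830
(202.972 − 204.974)·x = 204.3830 − 204.974
x = -0.5910 / -2.002 = 0.29520 → 29.520% Tl-203, 70.480% Tl-205.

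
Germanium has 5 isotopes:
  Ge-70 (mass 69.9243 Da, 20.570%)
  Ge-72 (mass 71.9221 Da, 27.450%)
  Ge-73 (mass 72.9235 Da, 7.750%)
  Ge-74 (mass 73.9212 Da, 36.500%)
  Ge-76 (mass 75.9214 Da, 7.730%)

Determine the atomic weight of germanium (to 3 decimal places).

Weight each isotope mass by its fractional abundance: 0.20570 × 69.9243 + 0.27450 × 71.9221 + 0.07750 × 72.9235 + 0.36500 × 73.9212 + 0.07730 × 75.9214
= 14.38343 + 19.74262 + 5.65157 + 26.98124 + 5.86872 = 72.62758 Da

72.628 Da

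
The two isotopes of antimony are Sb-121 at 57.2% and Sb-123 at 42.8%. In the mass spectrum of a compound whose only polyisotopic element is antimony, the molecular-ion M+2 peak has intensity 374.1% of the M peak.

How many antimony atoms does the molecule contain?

5

The M+2/M ratio from n Sb atoms is n · q/p = n · 0.428/0.572.
n = 3.741 × 0.572/0.428 = 5.00 ≈ 5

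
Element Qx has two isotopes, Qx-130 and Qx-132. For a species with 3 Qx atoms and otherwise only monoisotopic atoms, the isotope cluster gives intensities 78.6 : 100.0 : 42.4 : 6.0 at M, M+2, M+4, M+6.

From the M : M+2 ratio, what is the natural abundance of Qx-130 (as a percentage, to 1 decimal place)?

70.2%

Let p = fractional abundance of Qx-130. I(M+2)/I(M) = [C(3,1)·p^2·(1−p)] / p^3 = 3·(1−p)/p = 100.0/78.6 = 1.2723
(1−p)/p = 1.2723/3 = 0.4241  ⇒  p = 1/(1 + 0.4241) = 0.7022
Qx-130: 70.2%, Qx-132: 29.8%.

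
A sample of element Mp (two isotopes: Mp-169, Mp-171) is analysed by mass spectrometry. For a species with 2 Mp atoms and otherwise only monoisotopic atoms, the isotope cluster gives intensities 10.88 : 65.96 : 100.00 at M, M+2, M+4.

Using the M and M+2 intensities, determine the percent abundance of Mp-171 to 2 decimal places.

Write p for the Mp-169 fraction. I(M+2)/I(M) = [C(2,1)·p^1·(1−p)] / p^2 = 2·(1−p)/p = 65.96/10.88 = 6.0625
(1−p)/p = 6.0625/2 = 3.0312  ⇒  p = 1/(1 + 3.0312) = 0.2481
Mp-169: 24.81%, Mp-171: 75.19%.

75.19%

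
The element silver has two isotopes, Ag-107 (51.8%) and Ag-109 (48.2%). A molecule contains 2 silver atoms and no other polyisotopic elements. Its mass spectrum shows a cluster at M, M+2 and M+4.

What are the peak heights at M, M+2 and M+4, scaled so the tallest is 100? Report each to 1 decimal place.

53.7 : 100.0 : 46.5

Expanding (0.518 + 0.482)^2:
P(M) = 0.518^2 = 0.268324
P(M+2) = 2 × 0.518^1 × 0.482^1 = 0.499352
P(M+4) = 0.482^2 = 0.232324
The M+2 peak is largest (0.499352); scaling to 100 gives 53.7 : 100.0 : 46.5.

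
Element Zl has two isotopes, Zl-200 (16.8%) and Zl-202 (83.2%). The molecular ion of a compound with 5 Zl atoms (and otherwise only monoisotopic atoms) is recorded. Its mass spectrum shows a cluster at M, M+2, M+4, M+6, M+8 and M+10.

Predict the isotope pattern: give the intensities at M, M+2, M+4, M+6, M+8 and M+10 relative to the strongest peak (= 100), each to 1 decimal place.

The 5 Zl atoms are independent, so intensities follow the terms of (0.168 + 0.832)^5.
P(M) = 0.168^5 = 0.000134
P(M+2) = 5 × 0.168^4 × 0.832^1 = 0.003314
P(M+4) = 10 × 0.168^3 × 0.832^2 = 0.032823
P(M+6) = 10 × 0.168^2 × 0.832^3 = 0.162551
P(M+8) = 5 × 0.168^1 × 0.832^4 = 0.402506
P(M+10) = 0.832^5 = 0.398673
The M+8 peak is largest (0.402506); scaling to 100 gives 0.0 : 0.8 : 8.2 : 40.4 : 100.0 : 99.0.

0.0 : 0.8 : 8.2 : 40.4 : 100.0 : 99.0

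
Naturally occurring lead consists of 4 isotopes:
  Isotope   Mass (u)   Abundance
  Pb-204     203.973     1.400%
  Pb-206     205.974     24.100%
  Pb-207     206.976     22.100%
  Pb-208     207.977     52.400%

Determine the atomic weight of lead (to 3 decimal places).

207.217 u

Ar = Σ fᵢ·mᵢ = 0.01400 × 203.973 + 0.24100 × 205.974 + 0.22100 × 206.976 + 0.52400 × 207.977
= 2.8556 + 49.6397 + 45.7417 + 108.9799 = 207.2169 u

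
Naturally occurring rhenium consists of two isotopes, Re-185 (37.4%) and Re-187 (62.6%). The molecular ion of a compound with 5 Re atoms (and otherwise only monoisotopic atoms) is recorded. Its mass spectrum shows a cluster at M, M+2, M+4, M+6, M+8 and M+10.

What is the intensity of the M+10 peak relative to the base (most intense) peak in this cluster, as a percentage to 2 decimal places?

28.02%

Binomial terms of (0.374 + 0.626)^5: M 0.0073, M+2 0.0612, M+4 0.2050, M+6 0.3431, M+8 0.2872, M+10 0.0961 → M+6 is the base peak.
P(M+6) = C(5,3) × 0.374^2 × 0.626^3 = 10 × 0.139876 × 0.24531438 = 0.343136 (base)
P(M+10) = C(5,5) × 0.374^0 × 0.626^5 = 1 × 1.0000 × 0.09613282 = 0.096133
Relative intensity = 0.096133 / 0.343136 × 100 = 28.02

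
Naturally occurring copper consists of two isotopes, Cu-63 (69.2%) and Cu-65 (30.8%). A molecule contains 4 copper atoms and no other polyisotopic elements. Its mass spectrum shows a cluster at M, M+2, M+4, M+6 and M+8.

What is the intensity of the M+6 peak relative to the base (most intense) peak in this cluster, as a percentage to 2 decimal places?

Binomial terms of (0.692 + 0.308)^4: M 0.2293, M+2 0.4083, M+4 0.2726, M+6 0.0809, M+8 0.0090 → M+2 is the base peak.
P(M+2) = C(4,1) × 0.692^3 × 0.308^1 = 4 × 0.33137389 × 0.3080 = 0.408253 (base)
P(M+6) = C(4,3) × 0.692^1 × 0.308^3 = 4 × 0.6920 × 0.02921811 = 0.080876
Relative intensity = 0.080876 / 0.408253 × 100 = 19.81

19.81%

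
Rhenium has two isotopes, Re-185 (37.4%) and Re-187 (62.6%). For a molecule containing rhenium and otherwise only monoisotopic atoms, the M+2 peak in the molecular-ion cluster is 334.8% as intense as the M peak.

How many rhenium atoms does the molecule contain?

With n Re atoms, P(M+2)/P(M) = C(n,1)·p^(n−1)q / p^n = n·q/p = n · 0.626/0.374.
n = 3.348 × 0.374/0.626 = 2.00 ≈ 2

2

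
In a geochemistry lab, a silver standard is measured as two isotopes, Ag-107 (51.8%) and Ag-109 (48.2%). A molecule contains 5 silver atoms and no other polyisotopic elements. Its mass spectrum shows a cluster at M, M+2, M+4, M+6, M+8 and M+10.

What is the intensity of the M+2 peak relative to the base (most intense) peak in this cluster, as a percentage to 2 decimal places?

53.73%

Term probabilities: M 0.0373, M+2 0.1735, M+4 0.3229, M+6 0.3005, M+8 0.1398, M+10 0.0260. Base peak = M+4.
P(M+4) = C(5,2) × 0.518^3 × 0.482^2 = 10 × 0.13899183 × 0.232324 = 0.322911 (base)
P(M+2) = C(5,1) × 0.518^4 × 0.482^1 = 5 × 0.07199777 × 0.4820 = 0.173515
Relative intensity = 0.173515 / 0.322911 × 100 = 53.73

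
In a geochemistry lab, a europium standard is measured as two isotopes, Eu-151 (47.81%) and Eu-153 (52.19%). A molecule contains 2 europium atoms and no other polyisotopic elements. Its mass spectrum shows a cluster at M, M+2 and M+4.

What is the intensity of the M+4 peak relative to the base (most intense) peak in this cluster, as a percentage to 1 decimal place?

54.6%

(0.4781 + 0.5219)^2 gives M 0.2286, M+2 0.4990, M+4 0.2724; the largest is M+2.
P(M+2) = C(2,1) × 0.4781^1 × 0.5219^1 = 2 × 0.4781 × 0.5219 = 0.499041 (base)
P(M+4) = C(2,2) × 0.4781^0 × 0.5219^2 = 1 × 1.0000 × 0.27237961 = 0.272380
Relative intensity = 0.272380 / 0.499041 × 100 = 54.6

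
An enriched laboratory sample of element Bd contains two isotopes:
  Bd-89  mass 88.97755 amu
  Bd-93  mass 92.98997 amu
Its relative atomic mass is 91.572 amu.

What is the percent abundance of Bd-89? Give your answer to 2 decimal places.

35.34%

With x = fraction of Bd-89 (so Bd-93 is 1 − x):
88.97755·x + 92.98997·(1 − x) = 91.572
(88.97755 − 92.98997)·x = 91.572 − 92.98997
x = -1.41797 / -4.01242 = 0.35340 → 35.34% Bd-89, 64.66% Bd-93.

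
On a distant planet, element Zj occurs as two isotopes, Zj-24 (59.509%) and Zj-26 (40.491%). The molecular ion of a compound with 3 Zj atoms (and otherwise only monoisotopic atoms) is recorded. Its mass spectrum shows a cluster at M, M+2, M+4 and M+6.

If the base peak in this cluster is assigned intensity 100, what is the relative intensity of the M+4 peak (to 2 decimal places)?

Binomial terms of (0.59509 + 0.40491)^3: M 0.2107, M+2 0.4302, M+4 0.2927, M+6 0.0664 → M+2 is the base peak.
P(M+2) = C(3,1) × 0.59509^2 × 0.40491^1 = 3 × 0.35413211 × 0.40491 = 0.430175 (base)
P(M+4) = C(3,2) × 0.59509^1 × 0.40491^2 = 3 × 0.59509 × 0.16395211 = 0.292699
Relative intensity = 0.292699 / 0.430175 × 100 = 68.04

68.04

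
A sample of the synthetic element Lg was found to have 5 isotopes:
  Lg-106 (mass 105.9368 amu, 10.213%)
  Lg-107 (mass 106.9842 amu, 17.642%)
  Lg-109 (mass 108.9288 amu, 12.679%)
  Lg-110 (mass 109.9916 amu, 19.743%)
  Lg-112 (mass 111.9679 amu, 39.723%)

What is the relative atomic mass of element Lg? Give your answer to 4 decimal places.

Ar = Σ fᵢ·mᵢ = 0.10213 × 105.9368 + 0.17642 × 106.9842 + 0.12679 × 108.9288 + 0.19743 × 109.9916 + 0.39723 × 111.9679
= 10.81933 + 18.87415 + 13.81108 + 21.71564 + 44.47701 = 109.69721 amu

109.6972 amu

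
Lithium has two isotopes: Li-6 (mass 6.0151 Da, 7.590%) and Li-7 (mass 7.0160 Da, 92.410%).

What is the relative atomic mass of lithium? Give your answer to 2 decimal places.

Ar = Σ fᵢ·mᵢ = 0.07590 × 6.0151 + 0.92410 × 7.0160
= 0.45655 + 6.48349 = 6.94004 Da

6.94 Da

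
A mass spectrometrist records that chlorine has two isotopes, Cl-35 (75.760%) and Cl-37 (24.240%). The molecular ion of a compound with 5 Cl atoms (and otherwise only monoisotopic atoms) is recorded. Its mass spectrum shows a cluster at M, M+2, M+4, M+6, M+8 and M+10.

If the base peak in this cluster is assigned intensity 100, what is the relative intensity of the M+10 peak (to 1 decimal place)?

Binomial terms of (0.75760 + 0.24240)^5: M 0.2496, M+2 0.3993, M+4 0.2555, M+6 0.0817, M+8 0.0131, M+10 0.0008 → M+2 is the base peak.
P(M+2) = C(5,1) × 0.75760^4 × 0.24240^1 = 5 × 0.32942751 × 0.2424 = 0.399266 (base)
P(M+10) = C(5,5) × 0.75760^0 × 0.24240^5 = 1 × 1.0000 × 0.00083688 = 0.000837
Relative intensity = 0.000837 / 0.399266 × 100 = 0.2

0.2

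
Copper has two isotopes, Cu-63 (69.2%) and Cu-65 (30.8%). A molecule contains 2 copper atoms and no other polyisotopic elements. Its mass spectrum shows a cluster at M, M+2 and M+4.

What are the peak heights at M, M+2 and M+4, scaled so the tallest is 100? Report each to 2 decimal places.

Expanding (0.692 + 0.308)^2:
P(M) = 0.692^2 = 0.478864
P(M+2) = 2 × 0.692^1 × 0.308^1 = 0.426272
P(M+4) = 0.308^2 = 0.094864
The M peak is largest (0.478864); scaling to 100 gives 100.00 : 89.02 : 19.81.

100.00 : 89.02 : 19.81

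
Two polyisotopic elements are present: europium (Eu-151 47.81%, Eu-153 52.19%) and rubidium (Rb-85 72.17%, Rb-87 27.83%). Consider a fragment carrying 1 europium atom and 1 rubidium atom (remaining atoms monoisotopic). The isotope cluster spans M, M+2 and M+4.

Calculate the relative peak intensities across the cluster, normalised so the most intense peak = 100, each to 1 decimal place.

Europium pattern (n=1): 0.4781 : 0.5219
Rubidium pattern (n=1): 0.7217 : 0.2783
Convolve the two distributions (both contribute in 2-u steps):
  M: 0.4781×0.7217 = 0.345045
  M+2: 0.4781×0.2783 + 0.5219×0.7217 = 0.509710
  M+4: 0.5219×0.2783 = 0.145245
Scale to base peak (0.509710) = 100: 67.7 : 100.0 : 28.5

67.7 : 100.0 : 28.5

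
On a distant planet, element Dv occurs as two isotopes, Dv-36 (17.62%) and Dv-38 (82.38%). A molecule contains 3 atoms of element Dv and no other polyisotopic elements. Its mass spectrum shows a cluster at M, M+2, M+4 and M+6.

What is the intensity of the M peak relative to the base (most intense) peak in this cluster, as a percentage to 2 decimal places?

0.98%

Term probabilities: M 0.0055, M+2 0.0767, M+4 0.3587, M+6 0.5591. Base peak = M+6.
P(M+6) = C(3,3) × 0.1762^0 × 0.8238^3 = 1 × 1.0000 × 0.55906894 = 0.559069 (base)
P(M) = C(3,0) × 0.1762^3 × 0.8238^0 = 1 × 0.00547038 × 1.0000 = 0.005470
Relative intensity = 0.005470 / 0.559069 × 100 = 0.98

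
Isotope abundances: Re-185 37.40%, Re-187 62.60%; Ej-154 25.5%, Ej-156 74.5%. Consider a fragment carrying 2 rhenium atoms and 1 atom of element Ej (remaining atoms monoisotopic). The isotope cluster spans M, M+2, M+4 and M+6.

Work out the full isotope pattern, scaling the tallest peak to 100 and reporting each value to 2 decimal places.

Rhenium pattern (n=2): 0.139876 : 0.468248 : 0.391876
Element Ej pattern (n=1): 0.2550 : 0.7450
Convolve the two distributions (both contribute in 2-u steps):
  M: 0.139876×0.2550 = 0.035668
  M+2: 0.139876×0.7450 + 0.468248×0.2550 = 0.223611
  M+4: 0.468248×0.7450 + 0.391876×0.2550 = 0.448773
  M+6: 0.391876×0.7450 = 0.291948
Scale to base peak (0.448773) = 100: 7.95 : 49.83 : 100.00 : 65.05

7.95 : 49.83 : 100.00 : 65.05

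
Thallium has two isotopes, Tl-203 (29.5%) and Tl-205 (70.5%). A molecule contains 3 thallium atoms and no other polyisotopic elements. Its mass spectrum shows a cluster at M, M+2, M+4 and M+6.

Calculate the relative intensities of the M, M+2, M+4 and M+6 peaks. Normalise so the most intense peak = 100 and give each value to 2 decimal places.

Each Tl atom is independently Tl-203 (p = 0.295) or Tl-205 (q = 0.705); the cluster is the binomial expansion (p + q)^3.
P(M) = 0.295^3 = 0.025672
P(M+2) = 3 × 0.295^2 × 0.705^1 = 0.184058
P(M+4) = 3 × 0.295^1 × 0.705^2 = 0.439867
P(M+6) = 0.705^3 = 0.350403
The M+4 peak is largest (0.439867); scaling to 100 gives 5.84 : 41.84 : 100.00 : 79.66.

5.84 : 41.84 : 100.00 : 79.66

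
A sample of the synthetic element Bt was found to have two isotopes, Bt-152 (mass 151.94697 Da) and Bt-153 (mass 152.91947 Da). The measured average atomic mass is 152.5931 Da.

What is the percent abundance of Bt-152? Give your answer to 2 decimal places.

33.56%

Let x be the fractional abundance of Bt-152; then Bt-153 has abundance 1 − x.
151.94697·x + 152.91947·(1 − x) = 152.5931
(151.94697 − 152.91947)·x = 152.5931 − 152.91947
x = -0.32637 / -0.97250 = 0.33560 → 33.56% Bt-152, 66.44% Bt-153.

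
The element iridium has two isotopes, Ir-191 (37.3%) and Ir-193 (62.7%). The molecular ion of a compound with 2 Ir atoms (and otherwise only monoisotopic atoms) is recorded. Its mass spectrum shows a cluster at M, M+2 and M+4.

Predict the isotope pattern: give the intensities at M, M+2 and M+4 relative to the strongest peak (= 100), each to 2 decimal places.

29.74 : 100.00 : 84.05

Expanding (0.373 + 0.627)^2:
P(M) = 0.373^2 = 0.139129
P(M+2) = 2 × 0.373^1 × 0.627^1 = 0.467742
P(M+4) = 0.627^2 = 0.393129
The M+2 peak is largest (0.467742); scaling to 100 gives 29.74 : 100.00 : 84.05.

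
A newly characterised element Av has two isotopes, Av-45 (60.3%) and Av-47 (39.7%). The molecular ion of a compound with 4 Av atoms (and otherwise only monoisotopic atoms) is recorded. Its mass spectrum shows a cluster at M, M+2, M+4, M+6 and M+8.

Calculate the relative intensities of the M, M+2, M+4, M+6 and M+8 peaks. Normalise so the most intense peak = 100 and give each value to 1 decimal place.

The 4 Av atoms are independent, so intensities follow the terms of (0.603 + 0.397)^4.
P(M) = 0.603^4 = 0.132212
P(M+2) = 4 × 0.603^3 × 0.397^1 = 0.348179
P(M+4) = 6 × 0.603^2 × 0.397^2 = 0.343848
P(M+6) = 4 × 0.603^1 × 0.397^3 = 0.150921
P(M+8) = 0.397^4 = 0.024841
The M+2 peak is largest (0.348179); scaling to 100 gives 38.0 : 100.0 : 98.8 : 43.3 : 7.1.

38.0 : 100.0 : 98.8 : 43.3 : 7.1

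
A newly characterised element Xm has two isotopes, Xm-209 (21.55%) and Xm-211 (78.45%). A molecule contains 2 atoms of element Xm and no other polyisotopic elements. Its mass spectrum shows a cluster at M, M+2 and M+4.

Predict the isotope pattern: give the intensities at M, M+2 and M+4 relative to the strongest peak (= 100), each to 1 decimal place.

Expanding (0.2155 + 0.7845)^2:
P(M) = 0.2155^2 = 0.046440
P(M+2) = 2 × 0.2155^1 × 0.7845^1 = 0.338119
P(M+4) = 0.7845^2 = 0.615440
The M+4 peak is largest (0.615440); scaling to 100 gives 7.5 : 54.9 : 100.0.

7.5 : 54.9 : 100.0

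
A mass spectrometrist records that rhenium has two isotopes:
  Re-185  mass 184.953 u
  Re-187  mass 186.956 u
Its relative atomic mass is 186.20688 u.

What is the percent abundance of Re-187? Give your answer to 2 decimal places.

62.60%

With x = fraction of Re-185 (so Re-187 is 1 − x):
184.953·x + 186.956·(1 − x) = 186.20688
(184.953 − 186.956)·x = 186.20688 − 186.956
x = -0.74912 / -2.003 = 0.37400 → 37.40% Re-185, 62.60% Re-187.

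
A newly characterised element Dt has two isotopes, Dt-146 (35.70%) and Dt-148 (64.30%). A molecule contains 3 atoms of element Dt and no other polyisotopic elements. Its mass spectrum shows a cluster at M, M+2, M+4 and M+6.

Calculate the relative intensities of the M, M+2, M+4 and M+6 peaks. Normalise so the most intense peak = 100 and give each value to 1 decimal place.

Expanding (0.3570 + 0.6430)^3:
P(M) = 0.3570^3 = 0.045499
P(M+2) = 3 × 0.3570^2 × 0.6430^1 = 0.245849
P(M+4) = 3 × 0.3570^1 × 0.6430^2 = 0.442804
P(M+6) = 0.6430^3 = 0.265848
The M+4 peak is largest (0.442804); scaling to 100 gives 10.3 : 55.5 : 100.0 : 60.0.

10.3 : 55.5 : 100.0 : 60.0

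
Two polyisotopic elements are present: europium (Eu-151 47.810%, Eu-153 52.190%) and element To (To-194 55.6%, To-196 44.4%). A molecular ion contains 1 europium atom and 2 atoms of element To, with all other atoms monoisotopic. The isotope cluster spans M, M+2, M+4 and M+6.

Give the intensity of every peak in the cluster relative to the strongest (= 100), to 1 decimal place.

Europium pattern (n=1): 0.4781 : 0.5219
Element To pattern (n=2): 0.309136 : 0.493728 : 0.197136
Convolve the two distributions (both contribute in 2-u steps):
  M: 0.4781×0.309136 = 0.147798
  M+2: 0.4781×0.493728 + 0.5219×0.309136 = 0.397389
  M+4: 0.4781×0.197136 + 0.5219×0.493728 = 0.351927
  M+6: 0.5219×0.197136 = 0.102885
Scale to base peak (0.397389) = 100: 37.2 : 100.0 : 88.6 : 25.9

37.2 : 100.0 : 88.6 : 25.9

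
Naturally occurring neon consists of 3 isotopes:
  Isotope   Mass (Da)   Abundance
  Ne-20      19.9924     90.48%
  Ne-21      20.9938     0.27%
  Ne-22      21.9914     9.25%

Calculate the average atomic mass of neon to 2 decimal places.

20.18 Da

Weight each isotope mass by its fractional abundance: 0.9048 × 19.9924 + 0.0027 × 20.9938 + 0.0925 × 21.9914
= 18.08912 + 0.05668 + 2.03420 = 20.18000 Da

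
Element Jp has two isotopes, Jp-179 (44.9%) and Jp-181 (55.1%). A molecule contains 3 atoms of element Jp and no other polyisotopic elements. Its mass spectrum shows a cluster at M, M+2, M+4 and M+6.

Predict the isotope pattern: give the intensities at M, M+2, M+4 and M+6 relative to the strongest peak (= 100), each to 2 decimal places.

The 3 Jp atoms are independent, so intensities follow the terms of (0.449 + 0.551)^3.
P(M) = 0.449^3 = 0.090519
P(M+2) = 3 × 0.449^2 × 0.551^1 = 0.333246
P(M+4) = 3 × 0.449^1 × 0.551^2 = 0.408951
P(M+6) = 0.551^3 = 0.167284
The M+4 peak is largest (0.408951); scaling to 100 gives 22.13 : 81.49 : 100.00 : 40.91.

22.13 : 81.49 : 100.00 : 40.91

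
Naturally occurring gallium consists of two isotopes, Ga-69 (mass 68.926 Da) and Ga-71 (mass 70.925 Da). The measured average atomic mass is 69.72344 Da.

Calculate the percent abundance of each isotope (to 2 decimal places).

With x = fraction of Ga-69 (so Ga-71 is 1 − x):
68.926·x + 70.925·(1 − x) = 69.72344
(68.926 − 70.925)·x = 69.72344 − 70.925
x = -1.20156 / -1.999 = 0.60108 → 60.11% Ga-69, 39.89% Ga-71.

Ga-69: 60.11%, Ga-71: 39.89%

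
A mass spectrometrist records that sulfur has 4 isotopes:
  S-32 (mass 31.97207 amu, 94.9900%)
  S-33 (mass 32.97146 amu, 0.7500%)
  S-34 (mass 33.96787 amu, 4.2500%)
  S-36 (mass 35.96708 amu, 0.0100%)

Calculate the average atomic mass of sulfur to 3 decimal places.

Average mass = Σ (abundance × isotope mass) = 0.949900 × 31.97207 + 0.007500 × 32.97146 + 0.042500 × 33.96787 + 0.000100 × 35.96708
= 30.370269 + 0.247286 + 1.443634 + 0.003597 = 32.064786 amu

32.065 amu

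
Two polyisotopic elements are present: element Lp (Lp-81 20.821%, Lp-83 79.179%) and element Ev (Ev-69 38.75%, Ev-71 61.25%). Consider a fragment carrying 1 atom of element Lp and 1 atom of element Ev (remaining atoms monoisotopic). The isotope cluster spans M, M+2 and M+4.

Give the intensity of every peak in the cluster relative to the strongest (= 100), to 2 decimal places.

Element Lp pattern (n=1): 0.20821 : 0.79179
Element Ev pattern (n=1): 0.3875 : 0.6125
Convolve the two distributions (both contribute in 2-u steps):
  M: 0.20821×0.3875 = 0.080681
  M+2: 0.20821×0.6125 + 0.79179×0.3875 = 0.434347
  M+4: 0.79179×0.6125 = 0.484971
Scale to base peak (0.484971) = 100: 16.64 : 89.56 : 100.00

16.64 : 89.56 : 100.00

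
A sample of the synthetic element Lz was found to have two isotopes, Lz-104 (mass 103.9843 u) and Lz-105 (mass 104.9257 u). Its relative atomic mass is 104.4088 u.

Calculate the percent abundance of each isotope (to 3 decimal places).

With x = fraction of Lz-104 (so Lz-105 is 1 − x):
103.9843·x + 104.9257·(1 − x) = 104.4088
(103.9843 − 104.9257)·x = 104.4088 − 104.9257
x = -0.5169 / -0.9414 = 0.54908 → 54.908% Lz-104, 45.092% Lz-105.

Lz-104: 54.908%, Lz-105: 45.092%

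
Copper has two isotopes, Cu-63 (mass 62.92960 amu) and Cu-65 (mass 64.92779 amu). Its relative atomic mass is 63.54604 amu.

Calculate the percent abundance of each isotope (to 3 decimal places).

Cu-63: 69.150%, Cu-65: 30.850%

With x = fraction of Cu-63 (so Cu-65 is 1 − x):
62.92960·x + 64.92779·(1 − x) = 63.54604
(62.92960 − 64.92779)·x = 63.54604 − 64.92779
x = -1.38175 / -1.99819 = 0.69150 → 69.150% Cu-63, 30.850% Cu-65.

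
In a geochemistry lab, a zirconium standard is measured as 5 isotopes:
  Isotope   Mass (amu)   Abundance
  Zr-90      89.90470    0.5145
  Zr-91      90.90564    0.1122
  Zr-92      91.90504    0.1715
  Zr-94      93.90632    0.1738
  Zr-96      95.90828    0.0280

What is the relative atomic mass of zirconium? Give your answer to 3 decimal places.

91.224 amu

The abundance-weighted mean is 0.5145 × 89.90470 + 0.1122 × 90.90564 + 0.1715 × 91.90504 + 0.1738 × 93.90632 + 0.0280 × 95.90828
= 46.255968 + 10.199613 + 15.761714 + 16.320918 + 2.685432 = 91.223645 amu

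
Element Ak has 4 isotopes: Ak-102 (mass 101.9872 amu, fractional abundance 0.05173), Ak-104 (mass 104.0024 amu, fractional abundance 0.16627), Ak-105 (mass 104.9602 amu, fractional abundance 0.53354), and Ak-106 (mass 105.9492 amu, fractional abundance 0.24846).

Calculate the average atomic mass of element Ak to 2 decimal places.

104.89 amu

Ar = Σ fᵢ·mᵢ = 0.05173 × 101.9872 + 0.16627 × 104.0024 + 0.53354 × 104.9602 + 0.24846 × 105.9492
= 5.27580 + 17.29248 + 56.00047 + 26.32414 = 104.89289 amu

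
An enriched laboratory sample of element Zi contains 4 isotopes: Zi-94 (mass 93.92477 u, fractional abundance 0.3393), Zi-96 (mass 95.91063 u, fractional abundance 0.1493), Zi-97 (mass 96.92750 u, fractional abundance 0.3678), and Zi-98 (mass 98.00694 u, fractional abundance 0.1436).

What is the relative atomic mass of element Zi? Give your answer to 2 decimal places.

95.91 u

Weight each isotope mass by its fractional abundance: 0.3393 × 93.92477 + 0.1493 × 95.91063 + 0.3678 × 96.92750 + 0.1436 × 98.00694
= 31.868674 + 14.319457 + 35.649935 + 14.073797 = 95.911863 u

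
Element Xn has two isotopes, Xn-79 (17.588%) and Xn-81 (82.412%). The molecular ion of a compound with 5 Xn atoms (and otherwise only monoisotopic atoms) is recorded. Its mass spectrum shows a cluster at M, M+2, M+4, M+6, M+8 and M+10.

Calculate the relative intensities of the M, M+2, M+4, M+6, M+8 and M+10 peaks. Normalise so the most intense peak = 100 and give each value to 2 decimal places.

Each Xn atom is independently Xn-79 (p = 0.17588) or Xn-81 (q = 0.82412); the cluster is the binomial expansion (p + q)^5.
P(M) = 0.17588^5 = 0.000168
P(M+2) = 5 × 0.17588^4 × 0.82412^1 = 0.003943
P(M+4) = 10 × 0.17588^3 × 0.82412^2 = 0.036951
P(M+6) = 10 × 0.17588^2 × 0.82412^3 = 0.173143
P(M+8) = 5 × 0.17588^1 × 0.82412^4 = 0.405647
P(M+10) = 0.82412^5 = 0.380148
The M+8 peak is largest (0.405647); scaling to 100 gives 0.04 : 0.97 : 9.11 : 42.68 : 100.00 : 93.71.

0.04 : 0.97 : 9.11 : 42.68 : 100.00 : 93.71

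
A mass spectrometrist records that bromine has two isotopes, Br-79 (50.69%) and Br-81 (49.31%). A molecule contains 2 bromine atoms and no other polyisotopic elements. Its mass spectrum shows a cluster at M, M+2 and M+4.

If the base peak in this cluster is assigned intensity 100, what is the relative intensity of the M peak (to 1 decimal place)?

Term probabilities: M 0.2569, M+2 0.4999, M+4 0.2431. Base peak = M+2.
P(M+2) = C(2,1) × 0.5069^1 × 0.4931^1 = 2 × 0.5069 × 0.4931 = 0.499905 (base)
P(M) = C(2,0) × 0.5069^2 × 0.4931^0 = 1 × 0.25694761 × 1.0000 = 0.256948
Relative intensity = 0.256948 / 0.499905 × 100 = 51.4

51.4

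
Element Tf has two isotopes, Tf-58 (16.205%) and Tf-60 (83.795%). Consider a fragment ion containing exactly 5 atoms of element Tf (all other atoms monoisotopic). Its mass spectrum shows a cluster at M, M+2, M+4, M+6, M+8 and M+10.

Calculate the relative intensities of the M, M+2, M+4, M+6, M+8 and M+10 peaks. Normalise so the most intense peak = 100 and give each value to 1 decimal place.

Each Tf atom is independently Tf-58 (p = 0.16205) or Tf-60 (q = 0.83795); the cluster is the binomial expansion (p + q)^5.
P(M) = 0.16205^5 = 0.000112
P(M+2) = 5 × 0.16205^4 × 0.83795^1 = 0.002889
P(M+4) = 10 × 0.16205^3 × 0.83795^2 = 0.029880
P(M+6) = 10 × 0.16205^2 × 0.83795^3 = 0.154509
P(M+8) = 5 × 0.16205^1 × 0.83795^4 = 0.399477
P(M+10) = 0.83795^5 = 0.413134
The M+10 peak is largest (0.413134); scaling to 100 gives 0.0 : 0.7 : 7.2 : 37.4 : 96.7 : 100.0.

0.0 : 0.7 : 7.2 : 37.4 : 96.7 : 100.0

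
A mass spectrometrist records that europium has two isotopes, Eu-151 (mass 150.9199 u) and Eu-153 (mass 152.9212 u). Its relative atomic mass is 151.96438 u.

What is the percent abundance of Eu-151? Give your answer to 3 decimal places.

Let x be the fractional abundance of Eu-151; then Eu-153 has abundance 1 − x.
150.9199·x + 152.9212·(1 − x) = 151.96438
(150.9199 − 152.9212)·x = 151.96438 − 152.9212
x = -0.95682 / -2.0013 = 0.47810 → 47.810% Eu-151, 52.190% Eu-153.

47.810%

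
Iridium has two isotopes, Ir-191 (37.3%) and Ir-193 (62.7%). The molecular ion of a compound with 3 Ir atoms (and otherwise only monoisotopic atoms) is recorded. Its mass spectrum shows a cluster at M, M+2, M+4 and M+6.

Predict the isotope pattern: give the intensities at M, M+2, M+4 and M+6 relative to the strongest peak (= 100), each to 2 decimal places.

Each Ir atom is independently Ir-191 (p = 0.373) or Ir-193 (q = 0.627); the cluster is the binomial expansion (p + q)^3.
P(M) = 0.373^3 = 0.051895
P(M+2) = 3 × 0.373^2 × 0.627^1 = 0.261702
P(M+4) = 3 × 0.373^1 × 0.627^2 = 0.439911
P(M+6) = 0.627^3 = 0.246492
The M+4 peak is largest (0.439911); scaling to 100 gives 11.80 : 59.49 : 100.00 : 56.03.

11.80 : 59.49 : 100.00 : 56.03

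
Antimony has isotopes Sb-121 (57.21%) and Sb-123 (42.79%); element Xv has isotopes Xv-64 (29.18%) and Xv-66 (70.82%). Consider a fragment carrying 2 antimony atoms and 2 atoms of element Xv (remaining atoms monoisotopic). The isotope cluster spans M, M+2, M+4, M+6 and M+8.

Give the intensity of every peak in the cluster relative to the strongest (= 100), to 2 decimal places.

7.29 : 46.31 : 100.00 : 84.07 : 24.03

Antimony pattern (n=2): 0.32729841 : 0.48960318 : 0.18309841
Element Xv pattern (n=2): 0.08514724 : 0.41330552 : 0.50154724
Convolve the two distributions (both contribute in 2-u steps):
  M: 0.32729841×0.08514724 = 0.027869
  M+2: 0.32729841×0.41330552 + 0.48960318×0.08514724 = 0.176963
  M+4: 0.32729841×0.50154724 + 0.48960318×0.41330552 + 0.18309841×0.08514724 = 0.382102
  M+6: 0.48960318×0.50154724 + 0.18309841×0.41330552 = 0.321235
  M+8: 0.18309841×0.50154724 = 0.091833
Scale to base peak (0.382102) = 100: 7.29 : 46.31 : 100.00 : 84.07 : 24.03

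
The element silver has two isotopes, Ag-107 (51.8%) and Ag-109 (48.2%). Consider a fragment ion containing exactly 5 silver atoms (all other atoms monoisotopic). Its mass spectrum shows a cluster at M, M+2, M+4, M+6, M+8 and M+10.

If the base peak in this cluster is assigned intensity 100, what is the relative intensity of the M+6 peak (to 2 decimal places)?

93.05

Binomial terms of (0.518 + 0.482)^5: M 0.0373, M+2 0.1735, M+4 0.3229, M+6 0.3005, M+8 0.1398, M+10 0.0260 → M+4 is the base peak.
P(M+4) = C(5,2) × 0.518^3 × 0.482^2 = 10 × 0.13899183 × 0.232324 = 0.322911 (base)
P(M+6) = C(5,3) × 0.518^2 × 0.482^3 = 10 × 0.268324 × 0.11198017 = 0.300470
Relative intensity = 0.300470 / 0.322911 × 100 = 93.05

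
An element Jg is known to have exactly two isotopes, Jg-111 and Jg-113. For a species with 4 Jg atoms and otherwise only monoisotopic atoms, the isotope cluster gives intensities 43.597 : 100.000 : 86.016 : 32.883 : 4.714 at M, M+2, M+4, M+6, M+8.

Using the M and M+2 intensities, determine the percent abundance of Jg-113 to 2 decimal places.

36.44%

Write p for the Jg-111 fraction. I(M+2)/I(M) = [C(4,1)·p^3·(1−p)] / p^4 = 4·(1−p)/p = 100.000/43.597 = 2.2937
(1−p)/p = 2.2937/4 = 0.5734  ⇒  p = 1/(1 + 0.5734) = 0.6356
Jg-111: 63.56%, Jg-113: 36.44%.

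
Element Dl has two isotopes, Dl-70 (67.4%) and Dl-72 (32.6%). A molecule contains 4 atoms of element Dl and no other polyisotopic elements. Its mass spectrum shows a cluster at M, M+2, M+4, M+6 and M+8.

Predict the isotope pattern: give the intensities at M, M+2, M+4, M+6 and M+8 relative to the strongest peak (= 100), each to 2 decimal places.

The 4 Dl atoms are independent, so intensities follow the terms of (0.674 + 0.326)^4.
P(M) = 0.674^4 = 0.206367
P(M+2) = 4 × 0.674^3 × 0.326^1 = 0.399261
P(M+4) = 6 × 0.674^2 × 0.326^2 = 0.289672
P(M+6) = 4 × 0.674^1 × 0.326^3 = 0.093406
P(M+8) = 0.326^4 = 0.011295
The M+2 peak is largest (0.399261); scaling to 100 gives 51.69 : 100.00 : 72.55 : 23.39 : 2.83.

51.69 : 100.00 : 72.55 : 23.39 : 2.83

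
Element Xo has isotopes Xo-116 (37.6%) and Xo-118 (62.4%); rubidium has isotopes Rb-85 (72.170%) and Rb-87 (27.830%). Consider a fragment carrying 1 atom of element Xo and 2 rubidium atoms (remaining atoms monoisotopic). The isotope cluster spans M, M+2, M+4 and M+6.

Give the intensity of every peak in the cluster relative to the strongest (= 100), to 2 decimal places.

41.14 : 100.00 : 58.77 : 10.15

Element Xo pattern (n=1): 0.3760 : 0.6240
Rubidium pattern (n=2): 0.52085089 : 0.40169822 : 0.07745089
Convolve the two distributions (both contribute in 2-u steps):
  M: 0.3760×0.52085089 = 0.195840
  M+2: 0.3760×0.40169822 + 0.6240×0.52085089 = 0.476049
  M+4: 0.3760×0.07745089 + 0.6240×0.40169822 = 0.279781
  M+6: 0.6240×0.07745089 = 0.048329
Scale to base peak (0.476049) = 100: 41.14 : 100.00 : 58.77 : 10.15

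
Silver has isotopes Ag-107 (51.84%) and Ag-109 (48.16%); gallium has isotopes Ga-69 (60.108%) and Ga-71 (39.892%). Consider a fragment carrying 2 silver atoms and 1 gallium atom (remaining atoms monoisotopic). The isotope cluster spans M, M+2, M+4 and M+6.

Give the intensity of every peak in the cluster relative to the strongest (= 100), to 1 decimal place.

Silver pattern (n=2): 0.26873856 : 0.49932288 : 0.23193856
Gallium pattern (n=1): 0.60108 : 0.39892
Convolve the two distributions (both contribute in 2-u steps):
  M: 0.26873856×0.60108 = 0.161533
  M+2: 0.26873856×0.39892 + 0.49932288×0.60108 = 0.407338
  M+4: 0.49932288×0.39892 + 0.23193856×0.60108 = 0.338604
  M+6: 0.23193856×0.39892 = 0.092525
Scale to base peak (0.407338) = 100: 39.7 : 100.0 : 83.1 : 22.7

39.7 : 100.0 : 83.1 : 22.7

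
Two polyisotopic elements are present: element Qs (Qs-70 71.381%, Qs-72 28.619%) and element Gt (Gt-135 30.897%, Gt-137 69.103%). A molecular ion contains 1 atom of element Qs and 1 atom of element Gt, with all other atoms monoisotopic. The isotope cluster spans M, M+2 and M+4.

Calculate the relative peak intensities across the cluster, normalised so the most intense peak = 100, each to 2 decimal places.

Element Qs pattern (n=1): 0.71381 : 0.28619
Element Gt pattern (n=1): 0.30897 : 0.69103
Convolve the two distributions (both contribute in 2-u steps):
  M: 0.71381×0.30897 = 0.220546
  M+2: 0.71381×0.69103 + 0.28619×0.30897 = 0.581688
  M+4: 0.28619×0.69103 = 0.197766
Scale to base peak (0.581688) = 100: 37.91 : 100.00 : 34.00

37.91 : 100.00 : 34.00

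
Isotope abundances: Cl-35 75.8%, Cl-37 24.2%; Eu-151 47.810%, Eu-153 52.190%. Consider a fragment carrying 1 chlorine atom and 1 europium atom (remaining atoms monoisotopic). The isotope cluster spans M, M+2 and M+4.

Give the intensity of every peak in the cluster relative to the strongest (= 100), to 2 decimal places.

70.88 : 100.00 : 24.70

Chlorine pattern (n=1): 0.7580 : 0.2420
Europium pattern (n=1): 0.4781 : 0.5219
Convolve the two distributions (both contribute in 2-u steps):
  M: 0.7580×0.4781 = 0.362400
  M+2: 0.7580×0.5219 + 0.2420×0.4781 = 0.511300
  M+4: 0.2420×0.5219 = 0.126300
Scale to base peak (0.511300) = 100: 70.88 : 100.00 : 24.70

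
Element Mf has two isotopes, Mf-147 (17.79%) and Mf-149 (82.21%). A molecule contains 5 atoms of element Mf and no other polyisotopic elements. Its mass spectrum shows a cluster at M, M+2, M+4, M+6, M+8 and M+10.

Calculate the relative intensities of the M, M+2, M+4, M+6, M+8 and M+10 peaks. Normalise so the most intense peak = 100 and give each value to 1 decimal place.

0.0 : 1.0 : 9.4 : 43.3 : 100.0 : 92.4

Expanding (0.1779 + 0.8221)^5:
P(M) = 0.1779^5 = 0.000178
P(M+2) = 5 × 0.1779^4 × 0.8221^1 = 0.004117
P(M+4) = 10 × 0.1779^3 × 0.8221^2 = 0.038052
P(M+6) = 10 × 0.1779^2 × 0.8221^3 = 0.175843
P(M+8) = 5 × 0.1779^1 × 0.8221^4 = 0.406298
P(M+10) = 0.8221^5 = 0.375511
The M+8 peak is largest (0.406298); scaling to 100 gives 0.0 : 1.0 : 9.4 : 43.3 : 100.0 : 92.4.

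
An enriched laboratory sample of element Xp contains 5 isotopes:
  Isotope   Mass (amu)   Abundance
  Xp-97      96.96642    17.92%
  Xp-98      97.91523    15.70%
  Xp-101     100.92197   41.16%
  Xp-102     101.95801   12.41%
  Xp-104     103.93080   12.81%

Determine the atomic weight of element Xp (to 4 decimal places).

Average mass = Σ (abundance × isotope mass) = 0.1792 × 96.96642 + 0.1570 × 97.91523 + 0.4116 × 100.92197 + 0.1241 × 101.95801 + 0.1281 × 103.93080
= 17.376382 + 15.372691 + 41.539483 + 12.652989 + 13.313535 = 100.255080 amu

100.2551 amu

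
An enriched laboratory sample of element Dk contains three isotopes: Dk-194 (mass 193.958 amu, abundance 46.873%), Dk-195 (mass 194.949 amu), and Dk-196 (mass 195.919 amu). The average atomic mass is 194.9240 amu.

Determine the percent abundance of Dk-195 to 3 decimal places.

7.817%

Let x and y be the fractions of Dk-195 and Dk-196. Then x + y = 1 − 0.46873 = 0.53127 and 194.949x + 195.919y = 194.9240 − 0.46873×193.958 = 104.01006666.
Substituting: 194.949x + 195.919(0.53127 − x) = 104.01006666
(194.949 − 195.919)x = -0.07582047  ⇒  x = 0.07817, y = 0.45310
Dk-195: 7.817%, Dk-196: 45.310%.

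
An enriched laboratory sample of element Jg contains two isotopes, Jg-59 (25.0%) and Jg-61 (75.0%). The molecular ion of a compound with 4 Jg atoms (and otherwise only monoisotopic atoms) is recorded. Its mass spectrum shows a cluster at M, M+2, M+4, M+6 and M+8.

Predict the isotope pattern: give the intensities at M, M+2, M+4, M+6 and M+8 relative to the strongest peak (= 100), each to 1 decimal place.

Expanding (0.250 + 0.750)^4:
P(M) = 0.250^4 = 0.003906
P(M+2) = 4 × 0.250^3 × 0.750^1 = 0.046875
P(M+4) = 6 × 0.250^2 × 0.750^2 = 0.210938
P(M+6) = 4 × 0.250^1 × 0.750^3 = 0.421875
P(M+8) = 0.750^4 = 0.316406
The M+6 peak is largest (0.421875); scaling to 100 gives 0.9 : 11.1 : 50.0 : 100.0 : 75.0.

0.9 : 11.1 : 50.0 : 100.0 : 75.0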